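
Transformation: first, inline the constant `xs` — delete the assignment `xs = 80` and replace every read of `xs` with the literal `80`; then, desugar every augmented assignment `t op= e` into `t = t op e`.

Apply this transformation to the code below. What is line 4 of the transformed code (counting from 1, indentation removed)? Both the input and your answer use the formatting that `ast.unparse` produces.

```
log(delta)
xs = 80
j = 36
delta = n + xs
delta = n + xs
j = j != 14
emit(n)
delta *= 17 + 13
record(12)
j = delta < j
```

delta = n + 80

Transformed code:
log(delta)
j = 36
delta = n + 80
delta = n + 80
j = j != 14
emit(n)
delta = delta * (17 + 13)
record(12)
j = delta < j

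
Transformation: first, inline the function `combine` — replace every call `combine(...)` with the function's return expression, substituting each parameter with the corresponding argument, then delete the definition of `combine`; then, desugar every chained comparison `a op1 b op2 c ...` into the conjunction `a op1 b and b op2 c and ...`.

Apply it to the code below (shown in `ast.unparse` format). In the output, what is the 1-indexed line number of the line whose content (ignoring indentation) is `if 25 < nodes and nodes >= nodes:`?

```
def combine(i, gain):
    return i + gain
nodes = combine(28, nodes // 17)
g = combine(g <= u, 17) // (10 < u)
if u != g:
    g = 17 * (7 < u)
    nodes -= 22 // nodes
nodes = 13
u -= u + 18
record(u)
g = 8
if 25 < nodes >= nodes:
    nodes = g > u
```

10

Transformed code:
nodes = 28 + nodes // 17
g = ((g <= u) + 17) // (10 < u)
if u != g:
    g = 17 * (7 < u)
    nodes -= 22 // nodes
nodes = 13
u -= u + 18
record(u)
g = 8
if 25 < nodes and nodes >= nodes:
    nodes = g > u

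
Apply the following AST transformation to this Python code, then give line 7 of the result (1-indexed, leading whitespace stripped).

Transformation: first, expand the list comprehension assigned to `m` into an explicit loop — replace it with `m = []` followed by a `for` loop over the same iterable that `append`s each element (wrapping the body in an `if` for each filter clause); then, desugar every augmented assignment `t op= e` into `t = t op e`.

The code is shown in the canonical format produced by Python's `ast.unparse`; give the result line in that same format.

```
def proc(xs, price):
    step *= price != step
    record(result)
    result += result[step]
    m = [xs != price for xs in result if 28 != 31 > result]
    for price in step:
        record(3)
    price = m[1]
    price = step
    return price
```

Transformed code:
def proc(xs, price):
    step = step * (price != step)
    record(result)
    result = result + result[step]
    m = []
    for xs in result:
        if 28 != 31 > result:
            m.append(xs != price)
    for price in step:
        record(3)
    price = m[1]
    price = step
    return price

if 28 != 31 > result:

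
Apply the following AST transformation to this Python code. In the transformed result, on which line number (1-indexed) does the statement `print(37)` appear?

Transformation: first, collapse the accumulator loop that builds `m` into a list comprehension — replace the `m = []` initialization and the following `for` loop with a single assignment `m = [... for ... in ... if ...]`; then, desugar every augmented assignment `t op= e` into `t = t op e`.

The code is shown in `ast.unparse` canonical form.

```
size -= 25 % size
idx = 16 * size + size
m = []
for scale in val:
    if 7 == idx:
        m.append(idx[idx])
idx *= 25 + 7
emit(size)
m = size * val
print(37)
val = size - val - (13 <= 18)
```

7

Transformed code:
size = size - 25 % size
idx = 16 * size + size
m = [idx[idx] for scale in val if 7 == idx]
idx = idx * (25 + 7)
emit(size)
m = size * val
print(37)
val = size - val - (13 <= 18)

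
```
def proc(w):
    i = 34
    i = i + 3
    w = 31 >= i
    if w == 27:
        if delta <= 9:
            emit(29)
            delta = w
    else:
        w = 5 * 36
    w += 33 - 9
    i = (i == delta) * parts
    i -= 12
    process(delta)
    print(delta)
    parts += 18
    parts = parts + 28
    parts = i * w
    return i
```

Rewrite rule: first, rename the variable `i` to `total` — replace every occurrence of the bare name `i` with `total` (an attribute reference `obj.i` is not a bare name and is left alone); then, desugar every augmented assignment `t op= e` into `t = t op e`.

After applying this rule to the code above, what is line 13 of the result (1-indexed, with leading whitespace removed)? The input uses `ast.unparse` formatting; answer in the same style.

total = total - 12

Transformed code:
def proc(w):
    total = 34
    total = total + 3
    w = 31 >= total
    if w == 27:
        if delta <= 9:
            emit(29)
            delta = w
    else:
        w = 5 * 36
    w = w + (33 - 9)
    total = (total == delta) * parts
    total = total - 12
    process(delta)
    print(delta)
    parts = parts + 18
    parts = parts + 28
    parts = total * w
    return total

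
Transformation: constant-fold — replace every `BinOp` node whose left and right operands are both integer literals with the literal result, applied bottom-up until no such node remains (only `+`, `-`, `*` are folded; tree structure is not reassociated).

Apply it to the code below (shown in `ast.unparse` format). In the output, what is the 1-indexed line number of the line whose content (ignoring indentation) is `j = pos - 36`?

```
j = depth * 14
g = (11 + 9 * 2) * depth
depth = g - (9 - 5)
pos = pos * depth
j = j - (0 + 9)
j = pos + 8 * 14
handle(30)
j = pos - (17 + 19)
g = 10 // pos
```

Transformed code:
j = depth * 14
g = 29 * depth
depth = g - 4
pos = pos * depth
j = j - 9
j = pos + 112
handle(30)
j = pos - 36
g = 10 // pos

8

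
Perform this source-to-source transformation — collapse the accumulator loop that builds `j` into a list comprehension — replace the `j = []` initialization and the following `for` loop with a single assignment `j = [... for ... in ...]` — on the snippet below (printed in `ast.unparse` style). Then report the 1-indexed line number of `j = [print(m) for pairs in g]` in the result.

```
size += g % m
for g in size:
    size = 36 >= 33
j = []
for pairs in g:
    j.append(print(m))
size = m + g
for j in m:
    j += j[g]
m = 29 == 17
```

Transformed code:
size += g % m
for g in size:
    size = 36 >= 33
j = [print(m) for pairs in g]
size = m + g
for j in m:
    j += j[g]
m = 29 == 17

4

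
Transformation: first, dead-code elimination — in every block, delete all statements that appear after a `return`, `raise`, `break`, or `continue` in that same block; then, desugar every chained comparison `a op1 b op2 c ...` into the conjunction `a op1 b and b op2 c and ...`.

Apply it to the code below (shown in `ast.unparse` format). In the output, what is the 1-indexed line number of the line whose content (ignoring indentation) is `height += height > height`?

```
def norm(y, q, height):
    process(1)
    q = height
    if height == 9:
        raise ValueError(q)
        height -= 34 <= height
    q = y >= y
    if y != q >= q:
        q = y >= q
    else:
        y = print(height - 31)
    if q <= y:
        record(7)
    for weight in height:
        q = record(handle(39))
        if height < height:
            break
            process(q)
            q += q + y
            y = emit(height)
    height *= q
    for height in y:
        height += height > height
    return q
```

Transformed code:
def norm(y, q, height):
    process(1)
    q = height
    if height == 9:
        raise ValueError(q)
    q = y >= y
    if y != q and q >= q:
        q = y >= q
    else:
        y = print(height - 31)
    if q <= y:
        record(7)
    for weight in height:
        q = record(handle(39))
        if height < height:
            break
    height *= q
    for height in y:
        height += height > height
    return q

19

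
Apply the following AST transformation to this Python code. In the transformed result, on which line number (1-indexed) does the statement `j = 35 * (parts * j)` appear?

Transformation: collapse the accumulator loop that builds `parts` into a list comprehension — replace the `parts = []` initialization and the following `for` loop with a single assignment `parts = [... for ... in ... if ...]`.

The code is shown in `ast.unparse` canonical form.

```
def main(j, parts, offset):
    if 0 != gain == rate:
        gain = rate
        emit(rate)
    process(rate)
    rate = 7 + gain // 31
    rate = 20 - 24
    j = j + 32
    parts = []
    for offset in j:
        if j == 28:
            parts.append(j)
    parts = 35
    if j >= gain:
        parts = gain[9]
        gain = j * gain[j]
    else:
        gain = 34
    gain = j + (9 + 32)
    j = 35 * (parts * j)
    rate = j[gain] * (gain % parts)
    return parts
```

17

Transformed code:
def main(j, parts, offset):
    if 0 != gain == rate:
        gain = rate
        emit(rate)
    process(rate)
    rate = 7 + gain // 31
    rate = 20 - 24
    j = j + 32
    parts = [j for offset in j if j == 28]
    parts = 35
    if j >= gain:
        parts = gain[9]
        gain = j * gain[j]
    else:
        gain = 34
    gain = j + (9 + 32)
    j = 35 * (parts * j)
    rate = j[gain] * (gain % parts)
    return parts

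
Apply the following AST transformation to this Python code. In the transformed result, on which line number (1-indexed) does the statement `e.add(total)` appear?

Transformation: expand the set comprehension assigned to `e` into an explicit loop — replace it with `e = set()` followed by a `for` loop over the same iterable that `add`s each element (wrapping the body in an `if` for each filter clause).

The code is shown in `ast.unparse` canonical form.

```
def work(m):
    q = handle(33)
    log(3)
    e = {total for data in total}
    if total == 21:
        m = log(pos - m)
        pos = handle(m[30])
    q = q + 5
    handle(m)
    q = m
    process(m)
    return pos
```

Transformed code:
def work(m):
    q = handle(33)
    log(3)
    e = set()
    for data in total:
        e.add(total)
    if total == 21:
        m = log(pos - m)
        pos = handle(m[30])
    q = q + 5
    handle(m)
    q = m
    process(m)
    return pos

6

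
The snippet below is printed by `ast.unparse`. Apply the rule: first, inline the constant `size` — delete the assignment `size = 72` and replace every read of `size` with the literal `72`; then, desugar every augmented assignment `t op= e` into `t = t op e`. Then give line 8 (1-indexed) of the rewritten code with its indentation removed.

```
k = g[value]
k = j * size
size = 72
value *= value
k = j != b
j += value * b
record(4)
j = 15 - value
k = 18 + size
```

Transformed code:
k = g[value]
k = j * 72
value = value * value
k = j != b
j = j + value * b
record(4)
j = 15 - value
k = 18 + 72

k = 18 + 72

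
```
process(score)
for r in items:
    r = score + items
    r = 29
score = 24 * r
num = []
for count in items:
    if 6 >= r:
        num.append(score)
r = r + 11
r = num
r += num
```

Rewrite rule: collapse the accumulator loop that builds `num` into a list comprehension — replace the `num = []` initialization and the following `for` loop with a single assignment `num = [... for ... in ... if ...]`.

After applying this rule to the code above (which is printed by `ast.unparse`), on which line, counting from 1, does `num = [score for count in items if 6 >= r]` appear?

Transformed code:
process(score)
for r in items:
    r = score + items
    r = 29
score = 24 * r
num = [score for count in items if 6 >= r]
r = r + 11
r = num
r += num

6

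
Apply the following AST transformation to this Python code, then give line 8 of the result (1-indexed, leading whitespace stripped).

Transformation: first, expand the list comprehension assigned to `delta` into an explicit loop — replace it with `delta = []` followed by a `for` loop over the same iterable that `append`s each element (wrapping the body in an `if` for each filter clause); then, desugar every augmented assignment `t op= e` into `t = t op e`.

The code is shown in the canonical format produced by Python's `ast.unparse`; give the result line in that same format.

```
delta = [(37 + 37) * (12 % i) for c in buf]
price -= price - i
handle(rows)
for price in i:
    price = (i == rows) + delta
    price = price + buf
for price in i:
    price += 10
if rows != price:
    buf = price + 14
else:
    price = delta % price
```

price = price + buf

Transformed code:
delta = []
for c in buf:
    delta.append((37 + 37) * (12 % i))
price = price - (price - i)
handle(rows)
for price in i:
    price = (i == rows) + delta
    price = price + buf
for price in i:
    price = price + 10
if rows != price:
    buf = price + 14
else:
    price = delta % price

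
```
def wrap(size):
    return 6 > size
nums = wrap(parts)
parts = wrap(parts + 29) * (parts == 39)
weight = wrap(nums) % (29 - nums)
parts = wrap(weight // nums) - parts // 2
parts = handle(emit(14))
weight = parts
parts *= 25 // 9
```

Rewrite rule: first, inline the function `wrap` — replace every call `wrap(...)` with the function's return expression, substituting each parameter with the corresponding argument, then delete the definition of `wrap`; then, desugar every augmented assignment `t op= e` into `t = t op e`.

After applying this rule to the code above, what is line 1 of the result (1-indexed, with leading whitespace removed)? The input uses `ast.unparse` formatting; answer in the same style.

Transformed code:
nums = 6 > parts
parts = (6 > parts + 29) * (parts == 39)
weight = (6 > nums) % (29 - nums)
parts = (6 > weight // nums) - parts // 2
parts = handle(emit(14))
weight = parts
parts = parts * (25 // 9)

nums = 6 > parts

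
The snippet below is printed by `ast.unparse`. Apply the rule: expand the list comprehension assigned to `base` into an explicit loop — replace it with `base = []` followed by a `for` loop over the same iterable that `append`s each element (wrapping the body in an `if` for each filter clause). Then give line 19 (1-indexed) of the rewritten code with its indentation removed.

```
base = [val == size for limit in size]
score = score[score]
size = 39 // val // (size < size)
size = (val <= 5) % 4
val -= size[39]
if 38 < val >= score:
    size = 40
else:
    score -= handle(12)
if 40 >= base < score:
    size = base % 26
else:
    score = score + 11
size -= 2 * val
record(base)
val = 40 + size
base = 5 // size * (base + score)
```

Transformed code:
base = []
for limit in size:
    base.append(val == size)
score = score[score]
size = 39 // val // (size < size)
size = (val <= 5) % 4
val -= size[39]
if 38 < val >= score:
    size = 40
else:
    score -= handle(12)
if 40 >= base < score:
    size = base % 26
else:
    score = score + 11
size -= 2 * val
record(base)
val = 40 + size
base = 5 // size * (base + score)

base = 5 // size * (base + score)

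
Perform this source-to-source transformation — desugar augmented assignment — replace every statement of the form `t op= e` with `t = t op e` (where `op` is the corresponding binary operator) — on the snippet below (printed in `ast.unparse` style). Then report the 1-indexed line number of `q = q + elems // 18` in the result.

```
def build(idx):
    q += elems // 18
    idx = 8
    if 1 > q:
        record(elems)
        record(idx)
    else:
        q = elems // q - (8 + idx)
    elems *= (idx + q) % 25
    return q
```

Transformed code:
def build(idx):
    q = q + elems // 18
    idx = 8
    if 1 > q:
        record(elems)
        record(idx)
    else:
        q = elems // q - (8 + idx)
    elems = elems * ((idx + q) % 25)
    return q

2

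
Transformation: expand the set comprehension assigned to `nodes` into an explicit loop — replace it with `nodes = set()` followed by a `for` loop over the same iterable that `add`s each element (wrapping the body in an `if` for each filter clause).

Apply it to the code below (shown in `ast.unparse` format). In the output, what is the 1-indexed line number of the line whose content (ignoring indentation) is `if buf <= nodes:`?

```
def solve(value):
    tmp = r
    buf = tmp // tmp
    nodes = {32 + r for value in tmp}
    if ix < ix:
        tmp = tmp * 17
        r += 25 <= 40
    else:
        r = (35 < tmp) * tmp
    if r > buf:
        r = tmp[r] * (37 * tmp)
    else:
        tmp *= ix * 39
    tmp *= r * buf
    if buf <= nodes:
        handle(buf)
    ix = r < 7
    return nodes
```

Transformed code:
def solve(value):
    tmp = r
    buf = tmp // tmp
    nodes = set()
    for value in tmp:
        nodes.add(32 + r)
    if ix < ix:
        tmp = tmp * 17
        r += 25 <= 40
    else:
        r = (35 < tmp) * tmp
    if r > buf:
        r = tmp[r] * (37 * tmp)
    else:
        tmp *= ix * 39
    tmp *= r * buf
    if buf <= nodes:
        handle(buf)
    ix = r < 7
    return nodes

17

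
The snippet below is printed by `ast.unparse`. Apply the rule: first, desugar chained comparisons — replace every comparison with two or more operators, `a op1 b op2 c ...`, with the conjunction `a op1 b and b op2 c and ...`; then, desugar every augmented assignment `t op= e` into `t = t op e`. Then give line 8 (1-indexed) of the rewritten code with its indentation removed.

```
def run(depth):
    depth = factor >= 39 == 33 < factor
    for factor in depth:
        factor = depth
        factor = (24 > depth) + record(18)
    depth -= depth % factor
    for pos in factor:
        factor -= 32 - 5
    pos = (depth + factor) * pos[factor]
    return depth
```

Transformed code:
def run(depth):
    depth = factor >= 39 and 39 == 33 and (33 < factor)
    for factor in depth:
        factor = depth
        factor = (24 > depth) + record(18)
    depth = depth - depth % factor
    for pos in factor:
        factor = factor - (32 - 5)
    pos = (depth + factor) * pos[factor]
    return depth

factor = factor - (32 - 5)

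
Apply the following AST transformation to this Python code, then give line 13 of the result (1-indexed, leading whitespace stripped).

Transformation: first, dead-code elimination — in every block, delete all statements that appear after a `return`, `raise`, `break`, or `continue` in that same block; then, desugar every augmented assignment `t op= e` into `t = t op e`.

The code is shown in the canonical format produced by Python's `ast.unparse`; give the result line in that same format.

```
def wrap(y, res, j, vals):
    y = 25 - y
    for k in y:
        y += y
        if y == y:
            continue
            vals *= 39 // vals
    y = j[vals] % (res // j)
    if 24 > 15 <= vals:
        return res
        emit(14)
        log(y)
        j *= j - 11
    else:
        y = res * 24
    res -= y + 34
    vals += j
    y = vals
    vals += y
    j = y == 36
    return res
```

vals = vals + j

Transformed code:
def wrap(y, res, j, vals):
    y = 25 - y
    for k in y:
        y = y + y
        if y == y:
            continue
    y = j[vals] % (res // j)
    if 24 > 15 <= vals:
        return res
    else:
        y = res * 24
    res = res - (y + 34)
    vals = vals + j
    y = vals
    vals = vals + y
    j = y == 36
    return res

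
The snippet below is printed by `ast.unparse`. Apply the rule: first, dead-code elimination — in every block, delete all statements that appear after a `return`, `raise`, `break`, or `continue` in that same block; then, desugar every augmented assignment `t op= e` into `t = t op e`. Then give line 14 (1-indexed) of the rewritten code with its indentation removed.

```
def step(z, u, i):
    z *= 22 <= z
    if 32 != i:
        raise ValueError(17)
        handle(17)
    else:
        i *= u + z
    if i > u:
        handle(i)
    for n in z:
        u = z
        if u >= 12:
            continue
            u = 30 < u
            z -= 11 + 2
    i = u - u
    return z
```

return z

Transformed code:
def step(z, u, i):
    z = z * (22 <= z)
    if 32 != i:
        raise ValueError(17)
    else:
        i = i * (u + z)
    if i > u:
        handle(i)
    for n in z:
        u = z
        if u >= 12:
            continue
    i = u - u
    return z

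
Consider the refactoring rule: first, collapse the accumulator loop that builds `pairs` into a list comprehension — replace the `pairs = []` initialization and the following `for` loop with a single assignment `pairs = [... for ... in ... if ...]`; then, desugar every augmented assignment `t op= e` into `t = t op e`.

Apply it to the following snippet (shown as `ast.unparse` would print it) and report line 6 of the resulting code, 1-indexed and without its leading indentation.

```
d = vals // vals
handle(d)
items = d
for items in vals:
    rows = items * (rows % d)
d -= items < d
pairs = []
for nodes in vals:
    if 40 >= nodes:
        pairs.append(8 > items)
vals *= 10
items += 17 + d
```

Transformed code:
d = vals // vals
handle(d)
items = d
for items in vals:
    rows = items * (rows % d)
d = d - (items < d)
pairs = [8 > items for nodes in vals if 40 >= nodes]
vals = vals * 10
items = items + (17 + d)

d = d - (items < d)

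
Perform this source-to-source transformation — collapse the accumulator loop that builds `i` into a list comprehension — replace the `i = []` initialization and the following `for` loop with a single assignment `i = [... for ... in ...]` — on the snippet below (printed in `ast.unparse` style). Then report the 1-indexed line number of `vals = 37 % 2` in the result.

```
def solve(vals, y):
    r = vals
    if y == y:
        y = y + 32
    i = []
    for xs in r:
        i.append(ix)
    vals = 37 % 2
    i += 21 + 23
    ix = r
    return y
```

Transformed code:
def solve(vals, y):
    r = vals
    if y == y:
        y = y + 32
    i = [ix for xs in r]
    vals = 37 % 2
    i += 21 + 23
    ix = r
    return y

6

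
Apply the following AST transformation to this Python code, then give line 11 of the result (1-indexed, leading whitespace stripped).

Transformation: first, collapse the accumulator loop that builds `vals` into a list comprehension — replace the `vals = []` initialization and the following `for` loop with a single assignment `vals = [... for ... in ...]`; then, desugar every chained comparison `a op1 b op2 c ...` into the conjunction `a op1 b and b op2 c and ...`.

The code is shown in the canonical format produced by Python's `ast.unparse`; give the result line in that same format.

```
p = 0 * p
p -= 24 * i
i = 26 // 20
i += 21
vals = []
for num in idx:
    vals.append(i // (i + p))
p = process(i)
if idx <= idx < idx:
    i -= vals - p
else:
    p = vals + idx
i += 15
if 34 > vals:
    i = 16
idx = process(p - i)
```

Transformed code:
p = 0 * p
p -= 24 * i
i = 26 // 20
i += 21
vals = [i // (i + p) for num in idx]
p = process(i)
if idx <= idx and idx < idx:
    i -= vals - p
else:
    p = vals + idx
i += 15
if 34 > vals:
    i = 16
idx = process(p - i)

i += 15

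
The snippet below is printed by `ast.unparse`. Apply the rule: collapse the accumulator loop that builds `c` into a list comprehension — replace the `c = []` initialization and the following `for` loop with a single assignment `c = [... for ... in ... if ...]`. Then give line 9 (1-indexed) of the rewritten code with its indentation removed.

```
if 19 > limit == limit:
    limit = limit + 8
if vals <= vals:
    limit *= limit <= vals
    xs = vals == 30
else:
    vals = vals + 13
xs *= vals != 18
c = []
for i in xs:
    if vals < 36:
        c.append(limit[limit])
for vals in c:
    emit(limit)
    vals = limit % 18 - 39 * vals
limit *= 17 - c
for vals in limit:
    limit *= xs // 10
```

c = [limit[limit] for i in xs if vals < 36]

Transformed code:
if 19 > limit == limit:
    limit = limit + 8
if vals <= vals:
    limit *= limit <= vals
    xs = vals == 30
else:
    vals = vals + 13
xs *= vals != 18
c = [limit[limit] for i in xs if vals < 36]
for vals in c:
    emit(limit)
    vals = limit % 18 - 39 * vals
limit *= 17 - c
for vals in limit:
    limit *= xs // 10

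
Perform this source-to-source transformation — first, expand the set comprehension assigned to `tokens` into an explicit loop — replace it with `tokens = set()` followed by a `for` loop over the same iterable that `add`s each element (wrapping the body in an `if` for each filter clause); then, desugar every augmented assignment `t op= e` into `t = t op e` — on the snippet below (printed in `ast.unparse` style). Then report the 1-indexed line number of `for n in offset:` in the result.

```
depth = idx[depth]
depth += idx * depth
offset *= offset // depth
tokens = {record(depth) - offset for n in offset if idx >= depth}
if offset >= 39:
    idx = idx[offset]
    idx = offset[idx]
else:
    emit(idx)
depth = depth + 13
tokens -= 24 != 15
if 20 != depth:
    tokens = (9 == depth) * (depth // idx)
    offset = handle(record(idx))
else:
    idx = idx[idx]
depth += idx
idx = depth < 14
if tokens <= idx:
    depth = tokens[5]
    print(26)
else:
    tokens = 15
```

Transformed code:
depth = idx[depth]
depth = depth + idx * depth
offset = offset * (offset // depth)
tokens = set()
for n in offset:
    if idx >= depth:
        tokens.add(record(depth) - offset)
if offset >= 39:
    idx = idx[offset]
    idx = offset[idx]
else:
    emit(idx)
depth = depth + 13
tokens = tokens - (24 != 15)
if 20 != depth:
    tokens = (9 == depth) * (depth // idx)
    offset = handle(record(idx))
else:
    idx = idx[idx]
depth = depth + idx
idx = depth < 14
if tokens <= idx:
    depth = tokens[5]
    print(26)
else:
    tokens = 15

5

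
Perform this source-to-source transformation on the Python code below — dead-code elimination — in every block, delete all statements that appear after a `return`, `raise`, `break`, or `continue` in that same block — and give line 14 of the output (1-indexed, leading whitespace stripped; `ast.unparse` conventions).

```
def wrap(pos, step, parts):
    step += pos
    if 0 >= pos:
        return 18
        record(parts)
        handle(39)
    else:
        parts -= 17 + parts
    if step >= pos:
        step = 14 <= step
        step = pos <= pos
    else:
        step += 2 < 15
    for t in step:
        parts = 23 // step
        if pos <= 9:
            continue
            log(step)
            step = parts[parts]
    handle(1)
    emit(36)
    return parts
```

if pos <= 9:

Transformed code:
def wrap(pos, step, parts):
    step += pos
    if 0 >= pos:
        return 18
    else:
        parts -= 17 + parts
    if step >= pos:
        step = 14 <= step
        step = pos <= pos
    else:
        step += 2 < 15
    for t in step:
        parts = 23 // step
        if pos <= 9:
            continue
    handle(1)
    emit(36)
    return parts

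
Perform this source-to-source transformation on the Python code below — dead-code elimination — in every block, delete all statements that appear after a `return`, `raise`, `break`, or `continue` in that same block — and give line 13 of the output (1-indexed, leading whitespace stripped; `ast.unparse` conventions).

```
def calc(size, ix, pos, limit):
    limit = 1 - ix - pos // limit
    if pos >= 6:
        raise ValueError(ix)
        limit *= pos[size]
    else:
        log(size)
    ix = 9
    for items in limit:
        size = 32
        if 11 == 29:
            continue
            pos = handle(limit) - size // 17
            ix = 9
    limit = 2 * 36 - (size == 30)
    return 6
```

return 6

Transformed code:
def calc(size, ix, pos, limit):
    limit = 1 - ix - pos // limit
    if pos >= 6:
        raise ValueError(ix)
    else:
        log(size)
    ix = 9
    for items in limit:
        size = 32
        if 11 == 29:
            continue
    limit = 2 * 36 - (size == 30)
    return 6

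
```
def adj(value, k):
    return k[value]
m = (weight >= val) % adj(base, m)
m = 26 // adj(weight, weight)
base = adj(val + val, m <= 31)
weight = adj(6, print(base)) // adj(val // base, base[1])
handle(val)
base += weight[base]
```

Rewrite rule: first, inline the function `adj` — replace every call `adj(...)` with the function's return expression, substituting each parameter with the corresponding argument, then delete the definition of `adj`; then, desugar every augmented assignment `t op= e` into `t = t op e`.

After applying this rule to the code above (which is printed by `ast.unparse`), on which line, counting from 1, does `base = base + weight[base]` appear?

Transformed code:
m = (weight >= val) % m[base]
m = 26 // weight[weight]
base = (m <= 31)[val + val]
weight = print(base)[6] // base[1][val // base]
handle(val)
base = base + weight[base]

6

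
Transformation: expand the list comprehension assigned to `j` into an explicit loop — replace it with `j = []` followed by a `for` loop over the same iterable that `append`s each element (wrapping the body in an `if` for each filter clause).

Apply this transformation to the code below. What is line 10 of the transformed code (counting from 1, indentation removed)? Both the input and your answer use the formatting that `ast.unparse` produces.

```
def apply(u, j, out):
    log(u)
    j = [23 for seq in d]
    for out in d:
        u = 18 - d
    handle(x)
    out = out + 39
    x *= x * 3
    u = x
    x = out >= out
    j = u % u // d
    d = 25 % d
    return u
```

x *= x * 3

Transformed code:
def apply(u, j, out):
    log(u)
    j = []
    for seq in d:
        j.append(23)
    for out in d:
        u = 18 - d
    handle(x)
    out = out + 39
    x *= x * 3
    u = x
    x = out >= out
    j = u % u // d
    d = 25 % d
    return u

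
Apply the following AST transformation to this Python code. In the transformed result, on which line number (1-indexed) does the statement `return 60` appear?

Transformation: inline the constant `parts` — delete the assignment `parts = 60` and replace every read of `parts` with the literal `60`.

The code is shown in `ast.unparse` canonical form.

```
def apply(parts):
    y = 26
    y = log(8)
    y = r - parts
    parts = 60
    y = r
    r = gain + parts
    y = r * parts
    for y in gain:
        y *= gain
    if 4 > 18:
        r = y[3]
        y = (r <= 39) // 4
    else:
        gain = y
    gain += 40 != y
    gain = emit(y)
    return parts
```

17

Transformed code:
def apply(parts):
    y = 26
    y = log(8)
    y = r - 60
    y = r
    r = gain + 60
    y = r * 60
    for y in gain:
        y *= gain
    if 4 > 18:
        r = y[3]
        y = (r <= 39) // 4
    else:
        gain = y
    gain += 40 != y
    gain = emit(y)
    return 60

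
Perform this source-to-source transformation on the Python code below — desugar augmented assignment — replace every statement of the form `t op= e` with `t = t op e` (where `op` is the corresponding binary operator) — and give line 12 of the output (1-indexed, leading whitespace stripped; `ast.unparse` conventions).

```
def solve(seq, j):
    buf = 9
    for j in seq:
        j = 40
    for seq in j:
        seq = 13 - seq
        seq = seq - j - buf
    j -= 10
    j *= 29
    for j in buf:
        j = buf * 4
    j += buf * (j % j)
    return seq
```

Transformed code:
def solve(seq, j):
    buf = 9
    for j in seq:
        j = 40
    for seq in j:
        seq = 13 - seq
        seq = seq - j - buf
    j = j - 10
    j = j * 29
    for j in buf:
        j = buf * 4
    j = j + buf * (j % j)
    return seq

j = j + buf * (j % j)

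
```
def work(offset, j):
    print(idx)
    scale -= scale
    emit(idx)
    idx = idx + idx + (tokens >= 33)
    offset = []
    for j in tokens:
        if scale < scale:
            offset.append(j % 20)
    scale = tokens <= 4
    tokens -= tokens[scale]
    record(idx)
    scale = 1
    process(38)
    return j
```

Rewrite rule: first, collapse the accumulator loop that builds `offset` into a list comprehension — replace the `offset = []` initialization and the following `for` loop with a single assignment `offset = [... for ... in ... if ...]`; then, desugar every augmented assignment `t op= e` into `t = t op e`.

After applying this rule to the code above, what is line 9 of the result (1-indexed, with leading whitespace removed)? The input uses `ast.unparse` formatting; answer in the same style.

record(idx)

Transformed code:
def work(offset, j):
    print(idx)
    scale = scale - scale
    emit(idx)
    idx = idx + idx + (tokens >= 33)
    offset = [j % 20 for j in tokens if scale < scale]
    scale = tokens <= 4
    tokens = tokens - tokens[scale]
    record(idx)
    scale = 1
    process(38)
    return j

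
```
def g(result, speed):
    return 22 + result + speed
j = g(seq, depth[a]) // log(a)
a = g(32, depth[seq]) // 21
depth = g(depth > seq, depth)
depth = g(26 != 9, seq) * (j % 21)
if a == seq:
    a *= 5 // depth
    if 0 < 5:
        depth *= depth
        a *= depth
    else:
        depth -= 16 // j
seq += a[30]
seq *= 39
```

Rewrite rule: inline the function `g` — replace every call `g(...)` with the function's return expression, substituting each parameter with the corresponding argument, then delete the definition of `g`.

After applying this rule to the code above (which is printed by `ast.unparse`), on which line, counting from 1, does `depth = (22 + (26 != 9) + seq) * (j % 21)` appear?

Transformed code:
j = (22 + seq + depth[a]) // log(a)
a = (22 + 32 + depth[seq]) // 21
depth = 22 + (depth > seq) + depth
depth = (22 + (26 != 9) + seq) * (j % 21)
if a == seq:
    a *= 5 // depth
    if 0 < 5:
        depth *= depth
        a *= depth
    else:
        depth -= 16 // j
seq += a[30]
seq *= 39

4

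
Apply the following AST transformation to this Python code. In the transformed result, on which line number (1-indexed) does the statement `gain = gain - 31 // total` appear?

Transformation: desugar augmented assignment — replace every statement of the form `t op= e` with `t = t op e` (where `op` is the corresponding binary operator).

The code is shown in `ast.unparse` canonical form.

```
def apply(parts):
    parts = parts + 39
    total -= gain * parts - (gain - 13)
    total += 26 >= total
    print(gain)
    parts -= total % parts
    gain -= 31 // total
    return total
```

Transformed code:
def apply(parts):
    parts = parts + 39
    total = total - (gain * parts - (gain - 13))
    total = total + (26 >= total)
    print(gain)
    parts = parts - total % parts
    gain = gain - 31 // total
    return total

7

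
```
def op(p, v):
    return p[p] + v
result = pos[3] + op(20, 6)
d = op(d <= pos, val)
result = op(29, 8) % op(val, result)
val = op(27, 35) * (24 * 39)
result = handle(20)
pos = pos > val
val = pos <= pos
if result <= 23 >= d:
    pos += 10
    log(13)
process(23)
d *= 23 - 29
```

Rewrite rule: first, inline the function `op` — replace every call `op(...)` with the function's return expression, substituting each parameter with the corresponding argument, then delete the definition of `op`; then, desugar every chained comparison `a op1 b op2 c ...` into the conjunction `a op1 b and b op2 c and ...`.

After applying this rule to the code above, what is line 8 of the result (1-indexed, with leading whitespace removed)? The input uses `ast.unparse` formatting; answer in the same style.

Transformed code:
result = pos[3] + (20[20] + 6)
d = (d <= pos)[d <= pos] + val
result = (29[29] + 8) % (val[val] + result)
val = (27[27] + 35) * (24 * 39)
result = handle(20)
pos = pos > val
val = pos <= pos
if result <= 23 and 23 >= d:
    pos += 10
    log(13)
process(23)
d *= 23 - 29

if result <= 23 and 23 >= d:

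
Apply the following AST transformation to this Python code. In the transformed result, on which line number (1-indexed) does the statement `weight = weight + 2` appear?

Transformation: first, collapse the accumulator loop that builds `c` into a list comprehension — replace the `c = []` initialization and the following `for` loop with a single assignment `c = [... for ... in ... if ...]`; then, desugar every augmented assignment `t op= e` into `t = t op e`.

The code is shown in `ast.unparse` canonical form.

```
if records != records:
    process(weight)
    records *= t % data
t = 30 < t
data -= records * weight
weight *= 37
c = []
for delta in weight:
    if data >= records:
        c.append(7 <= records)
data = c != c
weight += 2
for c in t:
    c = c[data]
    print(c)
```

9

Transformed code:
if records != records:
    process(weight)
    records = records * (t % data)
t = 30 < t
data = data - records * weight
weight = weight * 37
c = [7 <= records for delta in weight if data >= records]
data = c != c
weight = weight + 2
for c in t:
    c = c[data]
    print(c)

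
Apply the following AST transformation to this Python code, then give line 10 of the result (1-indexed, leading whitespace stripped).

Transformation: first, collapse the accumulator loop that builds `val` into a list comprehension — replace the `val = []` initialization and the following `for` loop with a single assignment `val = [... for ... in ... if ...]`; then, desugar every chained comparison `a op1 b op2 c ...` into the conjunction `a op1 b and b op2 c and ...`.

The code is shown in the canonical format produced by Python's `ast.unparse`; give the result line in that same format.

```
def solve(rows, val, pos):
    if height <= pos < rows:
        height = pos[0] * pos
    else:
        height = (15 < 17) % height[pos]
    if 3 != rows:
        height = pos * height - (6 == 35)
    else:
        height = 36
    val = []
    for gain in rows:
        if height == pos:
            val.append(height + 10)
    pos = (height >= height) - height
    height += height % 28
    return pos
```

Transformed code:
def solve(rows, val, pos):
    if height <= pos and pos < rows:
        height = pos[0] * pos
    else:
        height = (15 < 17) % height[pos]
    if 3 != rows:
        height = pos * height - (6 == 35)
    else:
        height = 36
    val = [height + 10 for gain in rows if height == pos]
    pos = (height >= height) - height
    height += height % 28
    return pos

val = [height + 10 for gain in rows if height == pos]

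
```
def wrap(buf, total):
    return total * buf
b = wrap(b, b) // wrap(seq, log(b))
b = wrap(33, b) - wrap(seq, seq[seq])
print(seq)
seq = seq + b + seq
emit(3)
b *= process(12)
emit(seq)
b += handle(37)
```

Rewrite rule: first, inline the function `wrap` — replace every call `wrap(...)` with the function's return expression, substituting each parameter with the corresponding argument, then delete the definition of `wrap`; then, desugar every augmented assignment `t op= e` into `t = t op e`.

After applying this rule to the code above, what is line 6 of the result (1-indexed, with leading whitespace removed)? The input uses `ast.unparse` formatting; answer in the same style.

Transformed code:
b = b * b // (log(b) * seq)
b = b * 33 - seq[seq] * seq
print(seq)
seq = seq + b + seq
emit(3)
b = b * process(12)
emit(seq)
b = b + handle(37)

b = b * process(12)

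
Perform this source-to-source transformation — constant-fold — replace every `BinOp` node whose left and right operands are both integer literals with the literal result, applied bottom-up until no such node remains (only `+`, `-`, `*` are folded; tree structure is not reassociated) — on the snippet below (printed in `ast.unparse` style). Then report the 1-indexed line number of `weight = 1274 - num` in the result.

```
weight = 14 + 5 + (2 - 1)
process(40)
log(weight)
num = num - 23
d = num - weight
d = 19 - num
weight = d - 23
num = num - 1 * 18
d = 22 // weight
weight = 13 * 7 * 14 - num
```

Transformed code:
weight = 20
process(40)
log(weight)
num = num - 23
d = num - weight
d = 19 - num
weight = d - 23
num = num - 18
d = 22 // weight
weight = 1274 - num

10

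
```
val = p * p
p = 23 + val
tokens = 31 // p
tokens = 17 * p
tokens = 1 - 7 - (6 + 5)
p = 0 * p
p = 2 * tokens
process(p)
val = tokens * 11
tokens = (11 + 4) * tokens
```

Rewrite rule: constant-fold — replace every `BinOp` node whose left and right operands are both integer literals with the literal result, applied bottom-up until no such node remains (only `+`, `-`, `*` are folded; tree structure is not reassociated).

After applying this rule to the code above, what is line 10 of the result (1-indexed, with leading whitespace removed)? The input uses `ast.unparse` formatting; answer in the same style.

Transformed code:
val = p * p
p = 23 + val
tokens = 31 // p
tokens = 17 * p
tokens = -17
p = 0 * p
p = 2 * tokens
process(p)
val = tokens * 11
tokens = 15 * tokens

tokens = 15 * tokens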